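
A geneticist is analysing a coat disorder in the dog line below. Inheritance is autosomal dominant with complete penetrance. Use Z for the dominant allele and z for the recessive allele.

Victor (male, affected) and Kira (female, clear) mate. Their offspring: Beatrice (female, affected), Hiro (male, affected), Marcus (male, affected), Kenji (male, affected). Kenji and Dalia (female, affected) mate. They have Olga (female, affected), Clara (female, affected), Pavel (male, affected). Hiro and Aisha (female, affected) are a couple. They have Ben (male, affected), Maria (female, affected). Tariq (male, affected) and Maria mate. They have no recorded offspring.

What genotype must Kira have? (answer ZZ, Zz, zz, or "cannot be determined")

Kira is clear, so Kira is zz.

zz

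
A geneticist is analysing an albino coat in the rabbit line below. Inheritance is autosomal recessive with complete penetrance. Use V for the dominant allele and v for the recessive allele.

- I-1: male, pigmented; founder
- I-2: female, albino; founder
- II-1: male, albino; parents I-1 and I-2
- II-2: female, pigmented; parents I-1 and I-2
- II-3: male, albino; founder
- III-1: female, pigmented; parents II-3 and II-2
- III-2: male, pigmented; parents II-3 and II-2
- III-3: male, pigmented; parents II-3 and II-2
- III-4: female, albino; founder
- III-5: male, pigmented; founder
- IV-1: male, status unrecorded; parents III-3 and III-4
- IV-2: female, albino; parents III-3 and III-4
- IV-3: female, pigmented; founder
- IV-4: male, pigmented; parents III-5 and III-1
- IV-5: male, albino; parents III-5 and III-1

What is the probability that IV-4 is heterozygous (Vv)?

2/3

III-5 is pigmented so carries V and passed v to IV-5 (vv), so III-5 is Vv.
III-1 is pigmented so carries V and received v from II-3 (vv), so III-1 is Vv.
Their cross gives offspring ratios 1/4 VV : 1/2 Vv : 1/4 vv. Conditioning on IV-4 being pigmented, P(Vv) = 1/2 / 3/4 = 2/3.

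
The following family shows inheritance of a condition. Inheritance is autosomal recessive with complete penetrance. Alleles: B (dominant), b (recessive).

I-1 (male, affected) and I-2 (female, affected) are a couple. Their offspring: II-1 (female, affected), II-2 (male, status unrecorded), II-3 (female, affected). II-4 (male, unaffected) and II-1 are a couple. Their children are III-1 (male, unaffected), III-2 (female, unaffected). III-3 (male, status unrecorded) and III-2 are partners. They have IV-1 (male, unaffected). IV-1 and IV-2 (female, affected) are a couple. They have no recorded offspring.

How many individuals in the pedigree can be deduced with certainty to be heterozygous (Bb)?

Obligate heterozygotes: III-1 is unaffected so carries B and received b from II-1 (bb), so III-1 is Bb; III-2 is unaffected so carries B and received b from II-1 (bb), so III-2 is Bb.
Every other individual is either homozygous by phenotype or has at least one consistent homozygous assignment, so the count is 2.

2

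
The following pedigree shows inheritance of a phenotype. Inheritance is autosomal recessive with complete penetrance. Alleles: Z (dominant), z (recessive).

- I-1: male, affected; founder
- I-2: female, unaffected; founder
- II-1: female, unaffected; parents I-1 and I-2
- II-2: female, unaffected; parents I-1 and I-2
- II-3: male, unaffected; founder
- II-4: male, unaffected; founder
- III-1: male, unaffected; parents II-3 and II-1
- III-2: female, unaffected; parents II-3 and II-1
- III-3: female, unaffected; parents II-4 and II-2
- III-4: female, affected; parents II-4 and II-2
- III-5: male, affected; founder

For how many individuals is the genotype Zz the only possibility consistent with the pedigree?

Obligate heterozygotes: II-1 is unaffected so carries Z and received z from I-1 (zz), so II-1 is Zz; II-2 is unaffected so carries Z and received z from I-1 (zz), so II-2 is Zz; II-4 is unaffected so carries Z and passed z to III-4 (zz), so II-4 is Zz.
Every other individual is either homozygous by phenotype or has at least one consistent homozygous assignment, so the count is 3.

3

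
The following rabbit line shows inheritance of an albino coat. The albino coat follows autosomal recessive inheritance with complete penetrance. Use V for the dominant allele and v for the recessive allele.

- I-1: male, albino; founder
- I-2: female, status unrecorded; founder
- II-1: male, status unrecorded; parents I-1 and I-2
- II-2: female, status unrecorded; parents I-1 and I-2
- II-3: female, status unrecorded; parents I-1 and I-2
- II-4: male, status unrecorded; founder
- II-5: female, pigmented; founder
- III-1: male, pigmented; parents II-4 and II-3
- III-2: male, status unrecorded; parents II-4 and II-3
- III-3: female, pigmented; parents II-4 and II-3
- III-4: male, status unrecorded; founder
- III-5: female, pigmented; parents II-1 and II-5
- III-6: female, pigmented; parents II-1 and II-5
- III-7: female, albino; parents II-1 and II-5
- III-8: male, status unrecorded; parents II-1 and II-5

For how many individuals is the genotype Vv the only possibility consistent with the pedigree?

Obligate heterozygotes: II-5 is pigmented so carries V and passed v to III-7 (vv), so II-5 is Vv.
Every other individual is either homozygous by phenotype or has at least one consistent homozygous assignment, so the count is 1.

1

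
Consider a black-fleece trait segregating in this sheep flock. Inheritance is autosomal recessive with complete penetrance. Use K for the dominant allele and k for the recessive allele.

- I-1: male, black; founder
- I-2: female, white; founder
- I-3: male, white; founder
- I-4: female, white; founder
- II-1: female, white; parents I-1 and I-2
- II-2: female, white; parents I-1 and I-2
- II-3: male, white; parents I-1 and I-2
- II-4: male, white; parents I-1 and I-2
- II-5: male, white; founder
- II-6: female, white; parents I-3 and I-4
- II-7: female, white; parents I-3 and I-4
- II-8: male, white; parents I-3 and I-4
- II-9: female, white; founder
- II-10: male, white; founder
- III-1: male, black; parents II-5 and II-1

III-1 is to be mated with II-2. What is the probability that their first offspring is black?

1/2

III-1 is black, so III-1 is kk.
II-2 is white so carries K and received k from I-1 (kk), so II-2 is Kk.
The cross gives 1/2 Kk : 1/2 kk, so P(offspring is black) = 1/2.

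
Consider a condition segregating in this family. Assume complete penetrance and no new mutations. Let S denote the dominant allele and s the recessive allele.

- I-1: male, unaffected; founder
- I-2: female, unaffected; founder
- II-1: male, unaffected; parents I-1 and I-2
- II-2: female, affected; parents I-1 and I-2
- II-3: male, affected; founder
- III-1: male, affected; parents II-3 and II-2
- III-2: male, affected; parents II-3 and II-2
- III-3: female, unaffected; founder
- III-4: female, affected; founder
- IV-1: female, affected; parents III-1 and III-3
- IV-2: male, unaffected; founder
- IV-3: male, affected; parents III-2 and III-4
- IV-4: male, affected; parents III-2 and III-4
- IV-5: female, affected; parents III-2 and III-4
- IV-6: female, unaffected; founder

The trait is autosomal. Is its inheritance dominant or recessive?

I-1 and I-2 are both unaffected yet have an affected child II-2. Under dominance, an affected child requires at least one affected parent, so the trait cannot be dominant.

recessive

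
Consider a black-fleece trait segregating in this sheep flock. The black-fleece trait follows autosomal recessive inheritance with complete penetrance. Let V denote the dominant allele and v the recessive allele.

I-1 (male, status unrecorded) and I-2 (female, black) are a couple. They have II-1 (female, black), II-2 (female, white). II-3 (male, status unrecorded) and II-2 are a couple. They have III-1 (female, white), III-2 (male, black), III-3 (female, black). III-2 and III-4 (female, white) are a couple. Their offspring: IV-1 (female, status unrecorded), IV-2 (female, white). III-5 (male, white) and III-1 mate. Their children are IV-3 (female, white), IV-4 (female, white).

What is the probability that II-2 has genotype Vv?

II-2 is white so carries V and received v from I-2 (vv), so II-2 is Vv, giving P(Vv) = 1.

1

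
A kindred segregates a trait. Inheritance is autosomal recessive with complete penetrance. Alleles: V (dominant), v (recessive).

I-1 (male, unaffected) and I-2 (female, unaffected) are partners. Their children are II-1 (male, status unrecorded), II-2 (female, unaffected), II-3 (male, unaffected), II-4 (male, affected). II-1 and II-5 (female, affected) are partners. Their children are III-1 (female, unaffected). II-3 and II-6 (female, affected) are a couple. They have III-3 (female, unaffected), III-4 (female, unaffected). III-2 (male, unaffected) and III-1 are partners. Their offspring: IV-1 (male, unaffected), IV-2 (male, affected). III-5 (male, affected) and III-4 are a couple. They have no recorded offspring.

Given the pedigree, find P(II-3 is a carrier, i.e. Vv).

I-1 is unaffected so carries V and passed v to II-4 (vv), so I-1 is Vv.
I-2 is unaffected so carries V and passed v to II-4 (vv), so I-2 is Vv.
Their cross gives offspring ratios 1/4 VV : 1/2 Vv : 1/4 vv. Conditioning on II-3 being unaffected, P(Vv) = 1/2 / 3/4 = 2/3 before taking II-3's own offspring into account.
II-6 is affected, so II-6 is vv.
Now use II-3's offspring. Probability of each recorded status — unaffected daughter III-3: 1/2 if II-3 is Vv, 1 if VV; unaffected daughter III-4: 1/2 if II-3 is Vv, 1 if VV.
Bayes: P(Vv) = 2/3·1/4 / (2/3·1/4 + 1/3·1) = 1/3.

1/3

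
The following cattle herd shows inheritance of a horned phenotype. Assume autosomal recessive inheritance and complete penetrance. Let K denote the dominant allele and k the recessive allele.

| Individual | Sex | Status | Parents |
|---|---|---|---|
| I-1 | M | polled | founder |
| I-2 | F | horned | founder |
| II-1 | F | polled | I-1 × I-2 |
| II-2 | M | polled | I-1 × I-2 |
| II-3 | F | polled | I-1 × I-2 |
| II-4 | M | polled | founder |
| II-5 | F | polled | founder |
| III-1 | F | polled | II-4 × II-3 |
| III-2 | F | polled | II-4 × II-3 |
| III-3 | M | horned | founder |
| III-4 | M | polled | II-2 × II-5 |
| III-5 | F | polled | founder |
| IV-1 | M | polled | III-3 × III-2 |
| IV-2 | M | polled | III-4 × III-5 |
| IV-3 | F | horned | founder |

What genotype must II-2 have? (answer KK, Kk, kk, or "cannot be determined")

From phenotype alone, II-2 is KK or Kk.
II-2 is polled so carries K and received k from I-2 (kk), so II-2 is Kk.

Kk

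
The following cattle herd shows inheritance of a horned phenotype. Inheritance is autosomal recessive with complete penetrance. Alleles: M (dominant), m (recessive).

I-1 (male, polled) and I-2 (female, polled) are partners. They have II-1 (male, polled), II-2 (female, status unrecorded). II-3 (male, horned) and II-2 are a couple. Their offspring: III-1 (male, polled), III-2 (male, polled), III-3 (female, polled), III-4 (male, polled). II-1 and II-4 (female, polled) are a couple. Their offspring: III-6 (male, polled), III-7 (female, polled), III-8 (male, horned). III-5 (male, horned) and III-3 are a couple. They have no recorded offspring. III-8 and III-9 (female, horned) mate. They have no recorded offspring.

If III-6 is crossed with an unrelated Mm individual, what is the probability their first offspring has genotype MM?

II-1 is polled so carries M and passed m to III-8 (mm), so II-1 is Mm.
II-4 is polled so carries M and passed m to III-8 (mm), so II-4 is Mm.
III-6 is a polled offspring of II-1 (Mm) × II-4 (Mm), whose cross gives 1/4 MM : 1/2 Mm : 1/4 mm; conditioning on being polled, III-6 is MM with probability 1/3, Mm with probability 2/3.
Summing over parental genotype combinations, P(offspring has genotype MM) = 1/3·1/2 + 2/3·1/4 = 1/3.

1/3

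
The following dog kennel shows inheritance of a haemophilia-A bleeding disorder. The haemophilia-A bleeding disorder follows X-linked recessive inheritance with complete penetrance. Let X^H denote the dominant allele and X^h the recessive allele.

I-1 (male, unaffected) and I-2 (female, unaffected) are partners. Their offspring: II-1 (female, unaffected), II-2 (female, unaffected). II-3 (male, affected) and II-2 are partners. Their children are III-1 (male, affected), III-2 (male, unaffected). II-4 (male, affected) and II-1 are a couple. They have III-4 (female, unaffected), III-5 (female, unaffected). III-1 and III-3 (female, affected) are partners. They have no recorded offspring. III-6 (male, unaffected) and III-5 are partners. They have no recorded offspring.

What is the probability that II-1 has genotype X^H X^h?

I-1 is unaffected, so I-1 is X^H Y.
I-2 is unaffected so carries H and passed h to II-2 (X^H X^h, whose H came from I-1), so I-2 is X^H X^h.
Their cross gives offspring ratios 1/2 X^H X^H : 1/2 X^H X^h. Conditioning on II-1 being unaffected, P(X^H X^h) = 1/2 / 1 = 1/2 before taking II-1's own offspring into account.
II-4 is affected, so II-4 is X^h Y.
Now use II-1's offspring. Probability of each recorded status — unaffected daughter III-4: 1/2 if II-1 is X^H X^h, 1 if X^H X^H; unaffected daughter III-5: 1/2 if II-1 is X^H X^h, 1 if X^H X^H.
Bayes: P(X^H X^h) = 1/2·1/4 / (1/2·1/4 + 1/2·1) = 1/5.

1/5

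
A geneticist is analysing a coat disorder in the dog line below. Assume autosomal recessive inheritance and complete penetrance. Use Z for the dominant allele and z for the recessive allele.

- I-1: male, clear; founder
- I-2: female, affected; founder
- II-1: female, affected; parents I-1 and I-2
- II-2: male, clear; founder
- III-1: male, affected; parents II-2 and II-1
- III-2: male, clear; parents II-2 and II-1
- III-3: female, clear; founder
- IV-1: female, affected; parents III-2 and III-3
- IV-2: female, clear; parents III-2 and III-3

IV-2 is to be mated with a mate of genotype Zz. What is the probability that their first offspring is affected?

III-2 is clear so carries Z and received z from II-1 (zz), so III-2 is Zz.
III-3 is clear so carries Z and passed z to IV-1 (zz), so III-3 is Zz.
IV-2 is a clear offspring of III-2 (Zz) × III-3 (Zz), whose cross gives 1/4 ZZ : 1/2 Zz : 1/4 zz; conditioning on being clear, IV-2 is ZZ with probability 1/3, Zz with probability 2/3.
Summing over parental genotype combinations, P(offspring is affected) = 2/3·1/4 = 1/6.

1/6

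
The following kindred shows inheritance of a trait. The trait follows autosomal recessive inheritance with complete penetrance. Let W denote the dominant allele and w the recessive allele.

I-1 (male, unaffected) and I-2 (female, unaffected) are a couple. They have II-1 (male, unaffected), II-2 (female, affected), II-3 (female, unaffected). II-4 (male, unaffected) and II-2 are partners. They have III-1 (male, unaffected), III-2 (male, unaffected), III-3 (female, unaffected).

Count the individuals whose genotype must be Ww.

5

Obligate heterozygotes: I-1 is unaffected so carries W and passed w to II-2 (ww), so I-1 is Ww; I-2 is unaffected so carries W and passed w to II-2 (ww), so I-2 is Ww; III-1 is unaffected so carries W and received w from II-2 (ww), so III-1 is Ww; III-2 is unaffected so carries W and received w from II-2 (ww), so III-2 is Ww; III-3 is unaffected so carries W and received w from II-2 (ww), so III-3 is Ww.
Every other individual is either homozygous by phenotype or has at least one consistent homozygous assignment, so the count is 5.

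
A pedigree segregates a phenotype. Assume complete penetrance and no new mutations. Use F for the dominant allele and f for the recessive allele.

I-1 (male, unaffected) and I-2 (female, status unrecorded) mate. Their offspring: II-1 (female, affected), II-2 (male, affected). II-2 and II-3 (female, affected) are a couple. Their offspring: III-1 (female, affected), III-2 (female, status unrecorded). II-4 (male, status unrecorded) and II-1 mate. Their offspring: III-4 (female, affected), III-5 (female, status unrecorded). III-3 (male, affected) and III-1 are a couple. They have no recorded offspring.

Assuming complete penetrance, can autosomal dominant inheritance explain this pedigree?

Yes

A consistent assignment under autosomal dominant exists: I-1 ff, I-2 FF, II-1 Ff, II-2 Ff, II-3 FF, II-4 FF, III-1 FF, III-2 FF, III-3 FF, III-4 FF, III-5 FF.
In this assignment every recorded phenotype matches its genotype and every non-founder's genotype is obtainable from its parents' genotypes, so the pedigree is consistent.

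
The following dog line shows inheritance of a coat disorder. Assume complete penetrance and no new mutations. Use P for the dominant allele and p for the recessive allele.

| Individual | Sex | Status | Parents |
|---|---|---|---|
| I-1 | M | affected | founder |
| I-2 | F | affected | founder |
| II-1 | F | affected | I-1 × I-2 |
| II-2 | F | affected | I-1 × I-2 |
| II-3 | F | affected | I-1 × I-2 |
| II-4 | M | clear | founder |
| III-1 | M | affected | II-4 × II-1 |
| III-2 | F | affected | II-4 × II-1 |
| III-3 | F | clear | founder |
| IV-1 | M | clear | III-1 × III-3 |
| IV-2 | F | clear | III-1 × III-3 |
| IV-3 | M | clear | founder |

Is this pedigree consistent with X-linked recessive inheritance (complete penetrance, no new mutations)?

Under X-linked recessive, III-2 (affected, female) cannot arise from II-4 (clear) × II-1 (affected).

No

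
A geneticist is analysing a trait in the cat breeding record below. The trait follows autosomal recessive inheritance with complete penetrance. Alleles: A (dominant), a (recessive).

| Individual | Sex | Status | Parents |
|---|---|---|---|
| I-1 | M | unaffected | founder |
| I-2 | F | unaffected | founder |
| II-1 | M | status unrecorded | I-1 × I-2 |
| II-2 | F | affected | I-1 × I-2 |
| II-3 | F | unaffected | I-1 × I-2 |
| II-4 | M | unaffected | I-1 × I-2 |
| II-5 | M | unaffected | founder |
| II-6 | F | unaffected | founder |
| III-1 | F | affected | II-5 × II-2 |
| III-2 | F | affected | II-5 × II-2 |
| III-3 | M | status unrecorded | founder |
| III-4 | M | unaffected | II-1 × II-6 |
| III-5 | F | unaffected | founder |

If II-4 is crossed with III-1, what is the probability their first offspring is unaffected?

I-1 is unaffected so carries A and passed a to II-2 (aa), so I-1 is Aa.
I-2 is unaffected so carries A and passed a to II-2 (aa), so I-2 is Aa.
II-4 is an unaffected offspring of I-1 (Aa) × I-2 (Aa), whose cross gives 1/4 AA : 1/2 Aa : 1/4 aa; conditioning on being unaffected, II-4 is AA with probability 1/3, Aa with probability 2/3.
III-1 is affected, so III-1 is aa.
Summing over parental genotype combinations, P(offspring is unaffected) = 1/3·1 + 2/3·1/2 = 2/3.

2/3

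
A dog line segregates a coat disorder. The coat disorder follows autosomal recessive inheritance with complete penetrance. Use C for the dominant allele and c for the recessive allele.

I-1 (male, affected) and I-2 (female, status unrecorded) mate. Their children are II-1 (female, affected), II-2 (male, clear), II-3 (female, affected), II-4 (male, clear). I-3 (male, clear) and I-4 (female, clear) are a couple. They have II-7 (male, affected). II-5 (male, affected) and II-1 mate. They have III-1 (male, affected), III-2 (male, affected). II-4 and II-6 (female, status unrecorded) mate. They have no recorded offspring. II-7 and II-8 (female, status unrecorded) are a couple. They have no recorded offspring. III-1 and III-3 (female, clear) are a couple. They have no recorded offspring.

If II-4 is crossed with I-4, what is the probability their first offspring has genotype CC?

1/4

II-4 is clear so carries C and received c from I-1 (cc), so II-4 is Cc.
I-4 is clear so carries C and passed c to II-7 (cc), so I-4 is Cc.
The cross gives 1/4 CC : 1/2 Cc : 1/4 cc, so P(offspring has genotype CC) = 1/4.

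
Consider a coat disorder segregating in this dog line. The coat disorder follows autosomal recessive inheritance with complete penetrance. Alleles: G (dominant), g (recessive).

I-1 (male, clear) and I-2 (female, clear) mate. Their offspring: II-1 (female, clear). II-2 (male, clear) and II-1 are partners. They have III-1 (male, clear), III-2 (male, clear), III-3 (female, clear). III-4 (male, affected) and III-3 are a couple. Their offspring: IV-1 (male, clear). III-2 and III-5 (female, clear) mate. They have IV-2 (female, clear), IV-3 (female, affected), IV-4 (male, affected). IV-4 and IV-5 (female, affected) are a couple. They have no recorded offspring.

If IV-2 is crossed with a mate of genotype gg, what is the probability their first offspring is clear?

III-2 is clear so carries G and passed g to IV-3 (gg), so III-2 is Gg.
III-5 is clear so carries G and passed g to IV-3 (gg), so III-5 is Gg.
IV-2 is a clear offspring of III-2 (Gg) × III-5 (Gg), whose cross gives 1/4 GG : 1/2 Gg : 1/4 gg; conditioning on being clear, IV-2 is GG with probability 1/3, Gg with probability 2/3.
Summing over parental genotype combinations, P(offspring is clear) = 1/3·1 + 2/3·1/2 = 2/3.

2/3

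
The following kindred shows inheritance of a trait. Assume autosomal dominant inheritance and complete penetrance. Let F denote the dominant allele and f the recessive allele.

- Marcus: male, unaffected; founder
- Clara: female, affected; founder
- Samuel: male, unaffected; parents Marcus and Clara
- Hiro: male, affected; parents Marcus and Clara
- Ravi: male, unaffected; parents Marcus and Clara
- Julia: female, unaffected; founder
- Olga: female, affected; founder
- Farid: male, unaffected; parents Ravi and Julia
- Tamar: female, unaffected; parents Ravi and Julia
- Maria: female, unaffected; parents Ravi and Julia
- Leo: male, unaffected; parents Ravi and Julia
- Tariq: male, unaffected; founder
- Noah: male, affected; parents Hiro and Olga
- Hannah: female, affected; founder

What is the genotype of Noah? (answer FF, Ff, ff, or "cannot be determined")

Noah's phenotype allows FF or Ff, and no parent or child forces a single allele at both positions; consistent genotype assignments exist with Noah as FF or Ff.

cannot be determined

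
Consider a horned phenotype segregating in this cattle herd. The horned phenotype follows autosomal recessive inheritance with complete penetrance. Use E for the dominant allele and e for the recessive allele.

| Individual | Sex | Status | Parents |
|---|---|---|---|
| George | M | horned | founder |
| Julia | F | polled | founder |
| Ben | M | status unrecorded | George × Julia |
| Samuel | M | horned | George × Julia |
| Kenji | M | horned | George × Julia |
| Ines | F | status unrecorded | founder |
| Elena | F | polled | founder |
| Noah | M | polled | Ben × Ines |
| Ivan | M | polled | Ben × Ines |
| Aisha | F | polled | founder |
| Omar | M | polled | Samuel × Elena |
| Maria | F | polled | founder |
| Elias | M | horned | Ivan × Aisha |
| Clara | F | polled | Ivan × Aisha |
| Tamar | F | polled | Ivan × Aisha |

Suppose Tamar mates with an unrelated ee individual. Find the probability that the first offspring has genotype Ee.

2/3

Ivan is polled so carries E and passed e to Elias (ee), so Ivan is Ee.
Aisha is polled so carries E and passed e to Elias (ee), so Aisha is Ee.
Tamar is a polled offspring of Ivan (Ee) × Aisha (Ee), whose cross gives 1/4 EE : 1/2 Ee : 1/4 ee; conditioning on being polled, Tamar is EE with probability 1/3, Ee with probability 2/3.
Summing over parental genotype combinations, P(offspring has genotype Ee) = 1/3·1 + 2/3·1/2 = 2/3.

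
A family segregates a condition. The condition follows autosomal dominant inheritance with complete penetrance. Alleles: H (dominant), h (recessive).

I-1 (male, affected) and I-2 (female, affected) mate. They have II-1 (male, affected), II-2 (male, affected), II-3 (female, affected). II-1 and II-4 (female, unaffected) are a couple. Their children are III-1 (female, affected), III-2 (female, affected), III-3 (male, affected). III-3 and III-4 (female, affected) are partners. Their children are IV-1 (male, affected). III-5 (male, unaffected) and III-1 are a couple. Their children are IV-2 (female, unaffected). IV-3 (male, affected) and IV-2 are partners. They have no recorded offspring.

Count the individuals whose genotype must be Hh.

3

Obligate heterozygotes: III-1 is affected so carries H and received h from II-4 (hh), so III-1 is Hh; III-2 is affected so carries H and received h from II-4 (hh), so III-2 is Hh; III-3 is affected so carries H and received h from II-4 (hh), so III-3 is Hh.
Every other individual is either homozygous by phenotype or has at least one consistent homozygous assignment, so the count is 3.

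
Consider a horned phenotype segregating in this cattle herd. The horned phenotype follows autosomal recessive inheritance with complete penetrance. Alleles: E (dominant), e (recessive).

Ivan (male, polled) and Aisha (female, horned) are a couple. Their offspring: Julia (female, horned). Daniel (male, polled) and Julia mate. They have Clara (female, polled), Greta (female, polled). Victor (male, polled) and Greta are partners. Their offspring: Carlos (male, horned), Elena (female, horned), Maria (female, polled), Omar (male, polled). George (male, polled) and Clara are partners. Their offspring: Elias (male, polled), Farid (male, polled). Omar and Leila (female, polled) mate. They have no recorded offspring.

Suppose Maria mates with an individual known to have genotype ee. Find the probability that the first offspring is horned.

1/3

Victor is polled so carries E and passed e to Carlos (ee), so Victor is Ee.
Greta is polled so carries E and received e from Julia (ee), so Greta is Ee.
Maria is a polled offspring of Victor (Ee) × Greta (Ee), whose cross gives 1/4 EE : 1/2 Ee : 1/4 ee; conditioning on being polled, Maria is EE with probability 1/3, Ee with probability 2/3.
Summing over parental genotype combinations, P(offspring is horned) = 2/3·1/2 = 1/3.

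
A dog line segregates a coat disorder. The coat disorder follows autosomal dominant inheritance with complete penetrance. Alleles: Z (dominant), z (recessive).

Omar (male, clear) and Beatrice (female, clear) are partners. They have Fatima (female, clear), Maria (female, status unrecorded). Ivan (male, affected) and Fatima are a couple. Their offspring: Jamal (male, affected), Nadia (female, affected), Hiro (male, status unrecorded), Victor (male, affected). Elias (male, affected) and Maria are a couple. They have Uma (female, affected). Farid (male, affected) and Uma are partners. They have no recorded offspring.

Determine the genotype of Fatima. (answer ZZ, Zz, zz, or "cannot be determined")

Fatima is clear, so Fatima is zz.

zz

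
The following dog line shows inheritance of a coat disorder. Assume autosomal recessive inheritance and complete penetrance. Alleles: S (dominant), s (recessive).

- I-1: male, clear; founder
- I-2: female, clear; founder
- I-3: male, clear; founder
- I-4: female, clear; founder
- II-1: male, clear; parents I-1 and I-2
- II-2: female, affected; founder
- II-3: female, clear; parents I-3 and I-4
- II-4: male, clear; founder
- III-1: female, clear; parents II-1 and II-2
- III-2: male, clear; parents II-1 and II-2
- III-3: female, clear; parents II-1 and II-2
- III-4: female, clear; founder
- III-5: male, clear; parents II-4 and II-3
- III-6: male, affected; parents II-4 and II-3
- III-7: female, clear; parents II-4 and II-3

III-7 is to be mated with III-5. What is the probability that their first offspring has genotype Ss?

II-4 is clear so carries S and passed s to III-6 (ss), so II-4 is Ss.
II-3 is clear so carries S and passed s to III-6 (ss), so II-3 is Ss.
III-7 is a clear offspring of II-4 (Ss) × II-3 (Ss), whose cross gives 1/4 SS : 1/2 Ss : 1/4 ss; conditioning on being clear, III-7 is SS with probability 1/3, Ss with probability 2/3.
III-5 is a clear offspring of II-4 (Ss) × II-3 (Ss), whose cross gives 1/4 SS : 1/2 Ss : 1/4 ss; conditioning on being clear, III-5 is SS with probability 1/3, Ss with probability 2/3.
Summing over parental genotype combinations, P(offspring has genotype Ss) = 2/9·1/2 + 2/9·1/2 + 4/9·1/2 = 4/9.

4/9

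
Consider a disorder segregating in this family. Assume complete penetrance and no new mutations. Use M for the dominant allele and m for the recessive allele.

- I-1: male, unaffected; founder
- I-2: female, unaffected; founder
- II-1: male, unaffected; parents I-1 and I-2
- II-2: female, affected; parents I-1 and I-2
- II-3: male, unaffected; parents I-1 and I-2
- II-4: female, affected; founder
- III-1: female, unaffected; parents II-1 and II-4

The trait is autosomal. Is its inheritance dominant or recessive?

recessive

I-1 and I-2 are both unaffected yet have an affected child II-2. Under dominance, an affected child requires at least one affected parent, so the trait cannot be dominant.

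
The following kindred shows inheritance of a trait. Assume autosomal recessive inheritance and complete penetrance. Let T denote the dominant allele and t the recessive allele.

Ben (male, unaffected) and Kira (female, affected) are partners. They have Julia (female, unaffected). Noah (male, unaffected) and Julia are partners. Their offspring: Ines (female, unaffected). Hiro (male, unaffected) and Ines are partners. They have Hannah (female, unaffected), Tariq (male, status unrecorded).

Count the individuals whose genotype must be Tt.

Obligate heterozygotes: Julia is unaffected so carries T and received t from Kira (tt), so Julia is Tt.
Every other individual is either homozygous by phenotype or has at least one consistent homozygous assignment, so the count is 1.

1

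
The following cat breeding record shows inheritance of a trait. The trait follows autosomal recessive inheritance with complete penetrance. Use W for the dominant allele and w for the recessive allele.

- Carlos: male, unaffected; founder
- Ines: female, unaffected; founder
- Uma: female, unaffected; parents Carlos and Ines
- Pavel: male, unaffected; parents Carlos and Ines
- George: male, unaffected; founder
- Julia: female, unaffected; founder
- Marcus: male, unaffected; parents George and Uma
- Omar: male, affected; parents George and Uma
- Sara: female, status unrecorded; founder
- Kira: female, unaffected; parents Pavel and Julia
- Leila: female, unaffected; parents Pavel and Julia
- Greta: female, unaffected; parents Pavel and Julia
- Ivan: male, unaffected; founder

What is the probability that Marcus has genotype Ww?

2/3

George is unaffected so carries W and passed w to Omar (ww), so George is Ww.
Uma is unaffected so carries W and passed w to Omar (ww), so Uma is Ww.
Their cross gives offspring ratios 1/4 WW : 1/2 Ww : 1/4 ww. Conditioning on Marcus being unaffected, P(Ww) = 1/2 / 3/4 = 2/3.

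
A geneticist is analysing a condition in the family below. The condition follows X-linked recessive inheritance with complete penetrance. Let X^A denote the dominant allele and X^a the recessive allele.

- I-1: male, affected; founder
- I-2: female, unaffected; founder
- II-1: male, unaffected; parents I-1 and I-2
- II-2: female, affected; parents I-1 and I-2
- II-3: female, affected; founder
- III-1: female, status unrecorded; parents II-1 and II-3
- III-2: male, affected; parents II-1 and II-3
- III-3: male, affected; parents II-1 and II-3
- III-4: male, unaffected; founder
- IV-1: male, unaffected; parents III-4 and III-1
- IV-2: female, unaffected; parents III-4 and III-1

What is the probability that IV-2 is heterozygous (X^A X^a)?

1/2

III-4 is unaffected, so III-4 is X^A Y.
III-1 received A from II-1 (X^A Y) and received a from II-3 (X^a X^a), so III-1 is X^A X^a.
Their cross gives offspring ratios 1/2 X^A X^A : 1/2 X^A X^a. Conditioning on IV-2 being unaffected, P(X^A X^a) = 1/2 / 1 = 1/2.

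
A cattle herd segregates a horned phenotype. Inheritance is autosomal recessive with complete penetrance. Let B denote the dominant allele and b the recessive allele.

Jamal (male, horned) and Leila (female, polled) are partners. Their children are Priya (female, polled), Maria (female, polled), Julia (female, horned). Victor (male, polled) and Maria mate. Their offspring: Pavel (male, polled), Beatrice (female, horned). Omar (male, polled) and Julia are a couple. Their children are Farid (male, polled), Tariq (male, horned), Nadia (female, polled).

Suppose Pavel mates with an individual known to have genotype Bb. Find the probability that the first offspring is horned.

1/6

Victor is polled so carries B and passed b to Beatrice (bb), so Victor is Bb.
Maria is polled so carries B and received b from Jamal (bb), so Maria is Bb.
Pavel is a polled offspring of Victor (Bb) × Maria (Bb), whose cross gives 1/4 BB : 1/2 Bb : 1/4 bb; conditioning on being polled, Pavel is BB with probability 1/3, Bb with probability 2/3.
Summing over parental genotype combinations, P(offspring is horned) = 2/3·1/4 = 1/6.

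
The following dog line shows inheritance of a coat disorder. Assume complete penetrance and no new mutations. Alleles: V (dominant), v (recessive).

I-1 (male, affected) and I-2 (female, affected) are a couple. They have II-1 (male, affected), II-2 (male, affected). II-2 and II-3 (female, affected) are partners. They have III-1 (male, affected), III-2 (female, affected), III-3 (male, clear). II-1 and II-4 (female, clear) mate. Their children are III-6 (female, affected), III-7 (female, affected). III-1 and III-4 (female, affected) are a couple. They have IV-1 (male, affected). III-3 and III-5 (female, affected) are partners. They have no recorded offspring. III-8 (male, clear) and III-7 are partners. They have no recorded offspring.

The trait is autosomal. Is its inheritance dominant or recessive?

dominant

II-2 and II-3 are both affected yet have a clear child III-3. Under a recessive model two affected parents are homozygous and every child would be affected, so the trait cannot be recessive.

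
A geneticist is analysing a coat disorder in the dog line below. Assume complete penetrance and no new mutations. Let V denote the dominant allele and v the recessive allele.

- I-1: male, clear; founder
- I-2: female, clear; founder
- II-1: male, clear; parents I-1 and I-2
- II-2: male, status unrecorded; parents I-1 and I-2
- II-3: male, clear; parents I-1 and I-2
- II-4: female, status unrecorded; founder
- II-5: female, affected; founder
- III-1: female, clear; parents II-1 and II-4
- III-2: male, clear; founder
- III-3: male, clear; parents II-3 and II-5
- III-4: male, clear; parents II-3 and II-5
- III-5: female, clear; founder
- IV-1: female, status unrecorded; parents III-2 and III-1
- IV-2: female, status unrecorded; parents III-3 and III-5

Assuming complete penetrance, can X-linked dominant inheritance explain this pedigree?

A consistent assignment under X-linked dominant exists: I-1 X^v Y, I-2 X^v X^v, II-1 X^v Y, II-2 X^v Y, II-3 X^v Y, II-4 X^V X^v, II-5 X^V X^v, III-1 X^v X^v, III-2 X^v Y, III-3 X^v Y, III-4 X^v Y, III-5 X^v X^v, IV-1 X^v X^v, IV-2 X^v X^v.
In this assignment every recorded phenotype matches its genotype and every non-founder's genotype is obtainable from its parents' genotypes, so the pedigree is consistent.

Yes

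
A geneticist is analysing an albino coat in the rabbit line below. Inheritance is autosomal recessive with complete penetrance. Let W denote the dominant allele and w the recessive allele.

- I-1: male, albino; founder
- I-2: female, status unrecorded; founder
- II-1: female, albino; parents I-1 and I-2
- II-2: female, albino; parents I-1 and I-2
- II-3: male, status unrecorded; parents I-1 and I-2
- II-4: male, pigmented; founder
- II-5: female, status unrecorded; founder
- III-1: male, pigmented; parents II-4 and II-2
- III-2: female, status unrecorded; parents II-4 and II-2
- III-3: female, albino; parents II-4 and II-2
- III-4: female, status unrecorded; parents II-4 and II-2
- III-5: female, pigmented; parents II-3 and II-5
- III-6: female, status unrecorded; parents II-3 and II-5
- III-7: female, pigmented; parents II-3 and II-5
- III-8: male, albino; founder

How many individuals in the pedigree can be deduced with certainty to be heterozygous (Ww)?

2

Obligate heterozygotes: II-4 is pigmented so carries W and passed w to III-3 (ww), so II-4 is Ww; III-1 is pigmented so carries W and received w from II-2 (ww), so III-1 is Ww.
Every other individual is either homozygous by phenotype or has at least one consistent homozygous assignment, so the count is 2.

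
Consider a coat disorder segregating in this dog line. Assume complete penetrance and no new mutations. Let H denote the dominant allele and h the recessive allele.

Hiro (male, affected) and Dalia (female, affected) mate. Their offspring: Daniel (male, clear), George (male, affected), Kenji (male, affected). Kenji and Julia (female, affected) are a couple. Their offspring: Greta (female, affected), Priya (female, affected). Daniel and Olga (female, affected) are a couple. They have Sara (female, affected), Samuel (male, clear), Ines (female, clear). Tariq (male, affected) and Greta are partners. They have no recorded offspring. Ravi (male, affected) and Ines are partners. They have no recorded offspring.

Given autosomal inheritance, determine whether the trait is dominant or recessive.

Hiro and Dalia are both affected yet have a clear child Daniel. Under a recessive model two affected parents are homozygous and every child would be affected, so the trait cannot be recessive.

dominant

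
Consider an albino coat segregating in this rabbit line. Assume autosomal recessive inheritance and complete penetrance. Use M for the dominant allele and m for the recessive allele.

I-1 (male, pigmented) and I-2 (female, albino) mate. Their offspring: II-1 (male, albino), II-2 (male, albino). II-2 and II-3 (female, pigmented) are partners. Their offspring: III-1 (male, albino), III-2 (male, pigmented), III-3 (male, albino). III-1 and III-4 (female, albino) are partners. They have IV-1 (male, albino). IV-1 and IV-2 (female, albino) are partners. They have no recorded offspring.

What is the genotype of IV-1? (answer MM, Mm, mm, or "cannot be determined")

IV-1 is albino, so IV-1 is mm.

mm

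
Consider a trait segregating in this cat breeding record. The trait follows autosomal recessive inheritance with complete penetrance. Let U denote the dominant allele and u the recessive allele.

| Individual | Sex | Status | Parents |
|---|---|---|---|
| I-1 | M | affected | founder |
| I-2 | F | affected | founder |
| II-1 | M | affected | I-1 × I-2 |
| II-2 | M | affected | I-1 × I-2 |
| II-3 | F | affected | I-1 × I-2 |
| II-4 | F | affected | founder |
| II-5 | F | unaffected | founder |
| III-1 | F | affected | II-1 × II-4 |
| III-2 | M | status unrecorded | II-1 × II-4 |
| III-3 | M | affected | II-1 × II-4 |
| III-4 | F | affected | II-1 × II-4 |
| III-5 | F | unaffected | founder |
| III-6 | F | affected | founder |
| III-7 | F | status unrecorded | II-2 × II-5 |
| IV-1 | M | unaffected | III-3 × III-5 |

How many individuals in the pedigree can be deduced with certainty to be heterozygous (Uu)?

1

Obligate heterozygotes: IV-1 is unaffected so carries U and received u from III-3 (uu), so IV-1 is Uu.
Every other individual is either homozygous by phenotype or has at least one consistent homozygous assignment, so the count is 1.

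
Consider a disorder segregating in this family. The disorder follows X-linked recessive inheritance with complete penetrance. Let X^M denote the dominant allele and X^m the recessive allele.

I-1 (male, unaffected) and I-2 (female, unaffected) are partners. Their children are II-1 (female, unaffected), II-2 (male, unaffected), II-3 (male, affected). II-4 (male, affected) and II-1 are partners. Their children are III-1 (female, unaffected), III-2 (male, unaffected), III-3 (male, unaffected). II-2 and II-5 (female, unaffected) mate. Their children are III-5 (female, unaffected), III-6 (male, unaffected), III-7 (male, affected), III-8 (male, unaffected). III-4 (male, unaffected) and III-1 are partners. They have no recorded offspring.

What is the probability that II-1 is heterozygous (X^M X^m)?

1/9

I-1 is unaffected, so I-1 is X^M Y.
I-2 is unaffected so carries M and passed m to II-3 (X^m Y), so I-2 is X^M X^m.
Their cross gives offspring ratios 1/2 X^M X^M : 1/2 X^M X^m. Conditioning on II-1 being unaffected, P(X^M X^m) = 1/2 / 1 = 1/2 before taking II-1's own offspring into account.
II-4 is affected, so II-4 is X^m Y.
Now use II-1's offspring. Probability of each recorded status — unaffected daughter III-1: 1/2 if II-1 is X^M X^m, 1 if X^M X^M; unaffected son III-2: 1/2 if II-1 is X^M X^m, 1 if X^M X^M; unaffected son III-3: 1/2 if II-1 is X^M X^m, 1 if X^M X^M.
Bayes: P(X^M X^m) = 1/2·1/8 / (1/2·1/8 + 1/2·1) = 1/9.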